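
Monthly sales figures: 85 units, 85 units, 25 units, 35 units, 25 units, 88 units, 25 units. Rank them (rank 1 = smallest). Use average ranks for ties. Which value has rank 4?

35

Sorted (ascending): 25, 25, 25, 35, 85, 85, 88
The 3 values of 25 occupy positions 1–3 → average rank 2.
The 2 values of 85 occupy positions 5–6 → average rank (5+6)/2 = 5.5.
Rank 4 → value 35.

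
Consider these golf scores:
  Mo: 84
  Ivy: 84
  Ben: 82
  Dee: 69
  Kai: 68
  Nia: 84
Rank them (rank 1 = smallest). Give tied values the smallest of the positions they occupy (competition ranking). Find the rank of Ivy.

4

Sorted (ascending): 68, 69, 82, 84, 84, 84
The 3 values of 84 occupy positions 4–6 → each gets rank 4.
Ivy has value 84 → rank 4.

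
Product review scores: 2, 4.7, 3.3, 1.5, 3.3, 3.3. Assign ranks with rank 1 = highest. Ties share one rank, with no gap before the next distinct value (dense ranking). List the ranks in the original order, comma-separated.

3, 1, 2, 4, 2, 2

Sorted (descending): 4.7, 3.3, 3.3, 3.3, 2, 1.5
The 3 values of 3.3 share dense rank 2.
Remaining distinct values take the next consecutive integers.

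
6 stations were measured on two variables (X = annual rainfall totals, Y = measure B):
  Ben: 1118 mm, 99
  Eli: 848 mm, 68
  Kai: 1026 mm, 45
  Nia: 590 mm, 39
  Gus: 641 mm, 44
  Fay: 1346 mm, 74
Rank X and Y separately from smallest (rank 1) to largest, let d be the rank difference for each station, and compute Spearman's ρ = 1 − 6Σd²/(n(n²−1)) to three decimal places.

Ranks of variable 1: 5, 3, 4, 1, 2, 6
Ranks of variable 2: 6, 4, 3, 1, 2, 5
d = r₁ − r₂: -1, -1, 1, 0, 0, 1
d²: 1, 1, 1, 0, 0, 1; Σd² = 4
ρ = 1 − 6·4/(6·35) = 1 − 24/210 = 0.886

0.886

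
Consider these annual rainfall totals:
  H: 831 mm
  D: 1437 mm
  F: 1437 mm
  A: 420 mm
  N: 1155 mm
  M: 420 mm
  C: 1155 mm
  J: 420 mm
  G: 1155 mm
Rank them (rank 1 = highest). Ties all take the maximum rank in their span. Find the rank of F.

Sorted (descending): 1437, 1437, 1155, 1155, 1155, 831, 420, 420, 420
The 2 values of 1437 occupy positions 1–2 → each gets rank 2.
The 3 values of 1155 occupy positions 3–5 → each gets rank 5.
The 3 values of 420 occupy positions 7–9 → each gets rank 9.
F has value 1437 mm → rank 2.

2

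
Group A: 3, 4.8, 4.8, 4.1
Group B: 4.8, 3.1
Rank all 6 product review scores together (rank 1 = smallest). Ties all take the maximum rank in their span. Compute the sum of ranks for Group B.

8

Sorted (ascending): 3, 3.1, 4.1, 4.8, 4.8, 4.8
The 3 values of 4.8 occupy positions 4–6 → each gets rank 6.
Group B values → pooled ranks: 4.8→6, 3.1→2
Rank sum = 6 + 2 = 8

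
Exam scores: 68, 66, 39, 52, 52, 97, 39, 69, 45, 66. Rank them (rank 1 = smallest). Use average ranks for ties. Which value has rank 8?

Sorted (ascending): 39, 39, 45, 52, 52, 66, 66, 68, 69, 97
The 2 values of 39 occupy positions 1–2 → average rank (1+2)/2 = 1.5.
The 2 values of 52 occupy positions 4–5 → average rank (4+5)/2 = 4.5.
The 2 values of 66 occupy positions 6–7 → average rank (6+7)/2 = 6.5.
Rank 8 → value 68.

68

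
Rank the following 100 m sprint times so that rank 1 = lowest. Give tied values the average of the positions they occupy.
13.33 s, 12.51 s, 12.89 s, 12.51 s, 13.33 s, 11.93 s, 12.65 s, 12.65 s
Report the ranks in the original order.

7.5, 2.5, 6, 2.5, 7.5, 1, 4.5, 4.5

Sorted (ascending): 11.93, 12.51, 12.51, 12.65, 12.65, 12.89, 13.33, 13.33
The 2 values of 12.51 occupy positions 2–3 → average rank (2+3)/2 = 2.5.
The 2 values of 12.65 occupy positions 4–5 → average rank (4+5)/2 = 4.5.
The 2 values of 13.33 occupy positions 7–8 → average rank (7+8)/2 = 7.5.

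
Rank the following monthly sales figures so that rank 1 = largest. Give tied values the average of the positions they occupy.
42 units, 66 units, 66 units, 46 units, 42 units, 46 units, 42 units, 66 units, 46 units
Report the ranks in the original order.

8, 2, 2, 5, 8, 5, 8, 2, 5

Sorted (descending): 66, 66, 66, 46, 46, 46, 42, 42, 42
The 3 values of 66 occupy positions 1–3 → average rank 2.
The 3 values of 46 occupy positions 4–6 → average rank 5.
The 3 values of 42 occupy positions 7–9 → average rank 8.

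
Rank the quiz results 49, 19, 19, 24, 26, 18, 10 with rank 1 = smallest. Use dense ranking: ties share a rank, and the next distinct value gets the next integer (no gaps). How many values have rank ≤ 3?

Sorted (ascending): 10, 18, 19, 19, 24, 26, 49
The 2 values of 19 share dense rank 3.
Remaining distinct values take the next consecutive integers.
Ranks ≤ 3: {1, 2, 3, 3} → 4 values.

4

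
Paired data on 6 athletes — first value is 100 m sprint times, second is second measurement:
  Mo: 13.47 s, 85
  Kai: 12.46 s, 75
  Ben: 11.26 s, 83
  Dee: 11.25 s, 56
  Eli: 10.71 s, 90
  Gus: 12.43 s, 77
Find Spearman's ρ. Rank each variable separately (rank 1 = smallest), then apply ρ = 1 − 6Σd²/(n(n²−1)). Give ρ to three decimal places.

-0.086

Ranks of variable 1: 6, 5, 3, 2, 1, 4
Ranks of variable 2: 5, 2, 4, 1, 6, 3
d = r₁ − r₂: 1, 3, -1, 1, -5, 1
d²: 1, 9, 1, 1, 25, 1; Σd² = 38
ρ = 1 − 6·38/(6·35) = 1 − 228/210 = -0.086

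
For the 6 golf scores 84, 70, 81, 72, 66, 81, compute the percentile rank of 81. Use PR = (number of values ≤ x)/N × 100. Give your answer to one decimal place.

N = 6.
Strictly below 81: 3. Equal to 81: 2.
PR = 5/6 × 100 = 83.3

83.3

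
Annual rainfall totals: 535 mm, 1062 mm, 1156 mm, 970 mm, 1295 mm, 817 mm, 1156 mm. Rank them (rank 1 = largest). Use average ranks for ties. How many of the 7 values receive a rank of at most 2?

Sorted (descending): 1295, 1156, 1156, 1062, 970, 817, 535
The 2 values of 1156 occupy positions 2–3 → average rank (2+3)/2 = 2.5.
Ranks ≤ 2: {1} → 1 value.

1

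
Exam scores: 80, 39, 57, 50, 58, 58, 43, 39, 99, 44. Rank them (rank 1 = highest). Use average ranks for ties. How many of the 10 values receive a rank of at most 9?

Sorted (descending): 99, 80, 58, 58, 57, 50, 44, 43, 39, 39
The 2 values of 58 occupy positions 3–4 → average rank (3+4)/2 = 3.5.
The 2 values of 39 occupy positions 9–10 → average rank (9+10)/2 = 9.5.
Ranks ≤ 9: {1, 2, 3.5, 3.5, 5, 6, 7, 8} → 8 values.

8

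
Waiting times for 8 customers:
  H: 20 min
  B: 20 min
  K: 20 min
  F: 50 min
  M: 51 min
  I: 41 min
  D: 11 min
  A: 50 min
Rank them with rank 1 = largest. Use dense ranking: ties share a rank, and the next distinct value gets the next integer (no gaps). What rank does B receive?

4

Sorted (descending): 51, 50, 50, 41, 20, 20, 20, 11
The 2 values of 50 share dense rank 2.
The 3 values of 20 share dense rank 4.
Remaining distinct values take the next consecutive integers.
B has value 20 min → rank 4.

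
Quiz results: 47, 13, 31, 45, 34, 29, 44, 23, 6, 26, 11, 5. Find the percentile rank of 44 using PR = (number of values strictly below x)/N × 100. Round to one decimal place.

N = 12.
Strictly below 44: 9. Equal to 44: 1.
PR = 9/12 × 100 = 75.0

75.0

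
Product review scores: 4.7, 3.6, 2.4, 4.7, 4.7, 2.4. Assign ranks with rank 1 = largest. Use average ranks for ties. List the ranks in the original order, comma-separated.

2, 4, 5.5, 2, 2, 5.5

Sorted (descending): 4.7, 4.7, 4.7, 3.6, 2.4, 2.4
The 3 values of 4.7 occupy positions 1–3 → average rank 2.
The 2 values of 2.4 occupy positions 5–6 → average rank (5+6)/2 = 5.5.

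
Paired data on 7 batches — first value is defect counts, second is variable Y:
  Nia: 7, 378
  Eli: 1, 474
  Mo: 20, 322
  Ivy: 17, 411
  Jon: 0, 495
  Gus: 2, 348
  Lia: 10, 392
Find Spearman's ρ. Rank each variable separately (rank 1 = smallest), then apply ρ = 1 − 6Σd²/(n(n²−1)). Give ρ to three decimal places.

-0.643

Ranks of variable 1: 4, 2, 7, 6, 1, 3, 5
Ranks of variable 2: 3, 6, 1, 5, 7, 2, 4
d = r₁ − r₂: 1, -4, 6, 1, -6, 1, 1
d²: 1, 16, 36, 1, 36, 1, 1; Σd² = 92
ρ = 1 − 6·92/(7·48) = 1 − 552/336 = -0.643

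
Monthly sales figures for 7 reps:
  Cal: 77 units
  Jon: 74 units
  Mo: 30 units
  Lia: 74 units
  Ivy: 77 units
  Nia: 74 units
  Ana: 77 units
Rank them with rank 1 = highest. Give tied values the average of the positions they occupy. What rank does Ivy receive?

2

Sorted (descending): 77, 77, 77, 74, 74, 74, 30
The 3 values of 77 occupy positions 1–3 → average rank 2.
The 3 values of 74 occupy positions 4–6 → average rank 5.
Ivy has value 77 units → rank 2.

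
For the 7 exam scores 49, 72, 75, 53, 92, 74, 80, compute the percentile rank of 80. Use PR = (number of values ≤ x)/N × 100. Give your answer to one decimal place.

85.7

N = 7.
Strictly below 80: 5. Equal to 80: 1.
PR = 6/7 × 100 = 85.7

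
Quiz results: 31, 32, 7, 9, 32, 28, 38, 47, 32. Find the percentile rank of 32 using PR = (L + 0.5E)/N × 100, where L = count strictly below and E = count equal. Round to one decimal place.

61.1

N = 9.
Strictly below 32: 4. Equal to 32: 3.
PR = (4 + 0.5·3)/9 × 100 = 61.1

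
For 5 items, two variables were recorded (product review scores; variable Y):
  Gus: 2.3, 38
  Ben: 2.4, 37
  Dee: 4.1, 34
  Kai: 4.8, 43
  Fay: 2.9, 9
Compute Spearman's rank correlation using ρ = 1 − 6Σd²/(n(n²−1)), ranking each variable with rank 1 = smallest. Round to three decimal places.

0.100

Ranks of variable 1: 1, 2, 4, 5, 3
Ranks of variable 2: 4, 3, 2, 5, 1
d = r₁ − r₂: -3, -1, 2, 0, 2
d²: 9, 1, 4, 0, 4; Σd² = 18
ρ = 1 − 6·18/(5·24) = 1 − 108/120 = 0.100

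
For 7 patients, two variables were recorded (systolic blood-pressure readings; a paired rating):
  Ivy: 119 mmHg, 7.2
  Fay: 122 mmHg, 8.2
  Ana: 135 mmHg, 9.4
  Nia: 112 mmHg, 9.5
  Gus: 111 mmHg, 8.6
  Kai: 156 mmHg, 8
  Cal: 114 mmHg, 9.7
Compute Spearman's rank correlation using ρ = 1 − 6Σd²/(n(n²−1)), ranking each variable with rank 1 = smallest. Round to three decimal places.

-0.429

Ranks of variable 1: 4, 5, 6, 2, 1, 7, 3
Ranks of variable 2: 1, 3, 5, 6, 4, 2, 7
d = r₁ − r₂: 3, 2, 1, -4, -3, 5, -4
d²: 9, 4, 1, 16, 9, 25, 16; Σd² = 80
ρ = 1 − 6·80/(7·48) = 1 − 480/336 = -0.429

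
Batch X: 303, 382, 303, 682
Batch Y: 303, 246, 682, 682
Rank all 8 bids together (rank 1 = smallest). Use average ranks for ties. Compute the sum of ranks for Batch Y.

18

Sorted (ascending): 246, 303, 303, 303, 382, 682, 682, 682
The 3 values of 303 occupy positions 2–4 → average rank 3.
The 3 values of 682 occupy positions 6–8 → average rank 7.
Batch Y values → pooled ranks: 303→3, 246→1, 682→7, 682→7
Rank sum = 3 + 1 + 7 + 7 = 18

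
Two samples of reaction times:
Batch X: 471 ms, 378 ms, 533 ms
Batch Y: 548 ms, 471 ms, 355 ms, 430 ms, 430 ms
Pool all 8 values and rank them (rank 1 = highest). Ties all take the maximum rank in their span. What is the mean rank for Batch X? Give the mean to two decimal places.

Sorted (descending): 548, 533, 471, 471, 430, 430, 378, 355
The 2 values of 471 occupy positions 3–4 → each gets rank 4.
The 2 values of 430 occupy positions 5–6 → each gets rank 6.
Batch X values → pooled ranks: 471→4, 378→7, 533→2
Mean rank = (4 + 7 + 2) / 3 = 4.33

4.33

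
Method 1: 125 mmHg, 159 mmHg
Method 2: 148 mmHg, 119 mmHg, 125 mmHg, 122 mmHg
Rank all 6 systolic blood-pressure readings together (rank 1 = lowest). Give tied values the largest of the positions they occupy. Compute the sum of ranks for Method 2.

12

Sorted (ascending): 119, 122, 125, 125, 148, 159
The 2 values of 125 occupy positions 3–4 → each gets rank 4.
Method 2 values → pooled ranks: 148→5, 119→1, 125→4, 122→2
Rank sum = 5 + 1 + 4 + 2 = 12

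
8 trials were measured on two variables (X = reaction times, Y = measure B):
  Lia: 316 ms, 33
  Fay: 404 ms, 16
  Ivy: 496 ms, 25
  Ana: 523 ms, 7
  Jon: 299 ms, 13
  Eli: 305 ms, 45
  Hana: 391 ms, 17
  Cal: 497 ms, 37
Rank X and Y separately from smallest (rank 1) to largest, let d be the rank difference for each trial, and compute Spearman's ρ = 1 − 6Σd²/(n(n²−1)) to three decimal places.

-0.190

Ranks of variable 1: 3, 5, 6, 8, 1, 2, 4, 7
Ranks of variable 2: 6, 3, 5, 1, 2, 8, 4, 7
d = r₁ − r₂: -3, 2, 1, 7, -1, -6, 0, 0
d²: 9, 4, 1, 49, 1, 36, 0, 0; Σd² = 100
ρ = 1 − 6·100/(8·63) = 1 − 600/504 = -0.190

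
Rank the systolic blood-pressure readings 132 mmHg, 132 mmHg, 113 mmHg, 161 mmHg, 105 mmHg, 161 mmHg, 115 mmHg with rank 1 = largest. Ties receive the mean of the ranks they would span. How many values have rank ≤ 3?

Sorted (descending): 161, 161, 132, 132, 115, 113, 105
The 2 values of 161 occupy positions 1–2 → average rank (1+2)/2 = 1.5.
The 2 values of 132 occupy positions 3–4 → average rank (3+4)/2 = 3.5.
Ranks ≤ 3: {1.5, 1.5} → 2 values.

2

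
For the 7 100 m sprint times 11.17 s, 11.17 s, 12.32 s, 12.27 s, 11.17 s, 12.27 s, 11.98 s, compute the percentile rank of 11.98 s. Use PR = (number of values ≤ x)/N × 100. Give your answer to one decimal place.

N = 7.
Strictly below 11.98: 3. Equal to 11.98: 1.
PR = 4/7 × 100 = 57.1

57.1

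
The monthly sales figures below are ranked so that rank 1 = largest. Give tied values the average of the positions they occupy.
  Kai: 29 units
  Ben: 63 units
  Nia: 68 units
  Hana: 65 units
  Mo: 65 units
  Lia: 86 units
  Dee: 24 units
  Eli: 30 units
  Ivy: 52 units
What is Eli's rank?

7

Sorted (descending): 86, 68, 65, 65, 63, 52, 30, 29, 24
The 2 values of 65 occupy positions 3–4 → average rank (3+4)/2 = 3.5.
Eli has value 30 units → rank 7.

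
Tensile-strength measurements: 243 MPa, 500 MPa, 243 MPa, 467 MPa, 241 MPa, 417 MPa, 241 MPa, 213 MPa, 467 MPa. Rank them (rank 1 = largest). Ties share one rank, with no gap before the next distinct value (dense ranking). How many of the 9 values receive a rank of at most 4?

Sorted (descending): 500, 467, 467, 417, 243, 243, 241, 241, 213
The 2 values of 467 share dense rank 2.
The 2 values of 243 share dense rank 4.
The 2 values of 241 share dense rank 5.
Remaining distinct values take the next consecutive integers.
Ranks ≤ 4: {1, 2, 2, 3, 4, 4} → 6 values.

6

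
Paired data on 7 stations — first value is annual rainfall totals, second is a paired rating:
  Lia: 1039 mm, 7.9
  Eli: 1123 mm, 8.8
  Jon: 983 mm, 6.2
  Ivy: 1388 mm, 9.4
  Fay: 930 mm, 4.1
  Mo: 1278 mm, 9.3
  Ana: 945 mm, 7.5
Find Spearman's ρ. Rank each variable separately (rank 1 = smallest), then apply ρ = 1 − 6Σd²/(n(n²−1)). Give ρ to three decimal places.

0.964

Ranks of variable 1: 4, 5, 3, 7, 1, 6, 2
Ranks of variable 2: 4, 5, 2, 7, 1, 6, 3
d = r₁ − r₂: 0, 0, 1, 0, 0, 0, -1
d²: 0, 0, 1, 0, 0, 0, 1; Σd² = 2
ρ = 1 − 6·2/(7·48) = 1 − 12/336 = 0.964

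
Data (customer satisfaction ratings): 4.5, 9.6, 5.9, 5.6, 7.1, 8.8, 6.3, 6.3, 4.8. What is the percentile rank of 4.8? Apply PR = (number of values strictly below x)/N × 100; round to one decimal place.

N = 9.
Strictly below 4.8: 1. Equal to 4.8: 1.
PR = 1/9 × 100 = 11.1

11.1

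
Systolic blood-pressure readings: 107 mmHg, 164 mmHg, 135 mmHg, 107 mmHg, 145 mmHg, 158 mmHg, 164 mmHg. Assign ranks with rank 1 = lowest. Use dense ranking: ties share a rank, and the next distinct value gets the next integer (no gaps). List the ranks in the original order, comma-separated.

Sorted (ascending): 107, 107, 135, 145, 158, 164, 164
The 2 values of 107 share dense rank 1.
The 2 values of 164 share dense rank 5.
Remaining distinct values take the next consecutive integers.

1, 5, 2, 1, 3, 4, 5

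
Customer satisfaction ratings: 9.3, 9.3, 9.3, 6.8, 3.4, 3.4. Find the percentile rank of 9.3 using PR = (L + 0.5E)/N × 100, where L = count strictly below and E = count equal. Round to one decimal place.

N = 6.
Strictly below 9.3: 3. Equal to 9.3: 3.
PR = (3 + 0.5·3)/6 × 100 = 75.0

75.0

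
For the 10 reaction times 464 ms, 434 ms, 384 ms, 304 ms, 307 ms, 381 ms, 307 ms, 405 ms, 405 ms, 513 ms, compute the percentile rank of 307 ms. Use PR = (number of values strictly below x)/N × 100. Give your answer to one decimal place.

10.0

N = 10.
Strictly below 307: 1. Equal to 307: 2.
PR = 1/10 × 100 = 10.0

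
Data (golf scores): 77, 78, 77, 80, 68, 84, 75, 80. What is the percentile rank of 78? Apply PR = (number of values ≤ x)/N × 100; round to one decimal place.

62.5

N = 8.
Strictly below 78: 4. Equal to 78: 1.
PR = 5/8 × 100 = 62.5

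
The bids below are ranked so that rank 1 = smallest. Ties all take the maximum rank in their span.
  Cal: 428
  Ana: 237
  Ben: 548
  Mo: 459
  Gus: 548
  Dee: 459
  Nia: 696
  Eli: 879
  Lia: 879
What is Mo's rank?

4

Sorted (ascending): 237, 428, 459, 459, 548, 548, 696, 879, 879
The 2 values of 459 occupy positions 3–4 → each gets rank 4.
The 2 values of 548 occupy positions 5–6 → each gets rank 6.
The 2 values of 879 occupy positions 8–9 → each gets rank 9.
Mo has value 459 → rank 4.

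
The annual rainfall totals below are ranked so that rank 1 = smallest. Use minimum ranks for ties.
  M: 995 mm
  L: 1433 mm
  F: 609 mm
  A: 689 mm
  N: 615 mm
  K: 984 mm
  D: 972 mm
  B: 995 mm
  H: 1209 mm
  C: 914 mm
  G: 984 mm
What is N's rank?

2

Sorted (ascending): 609, 615, 689, 914, 972, 984, 984, 995, 995, 1209, 1433
The 2 values of 984 occupy positions 6–7 → each gets rank 6.
The 2 values of 995 occupy positions 8–9 → each gets rank 8.
N has value 615 mm → rank 2.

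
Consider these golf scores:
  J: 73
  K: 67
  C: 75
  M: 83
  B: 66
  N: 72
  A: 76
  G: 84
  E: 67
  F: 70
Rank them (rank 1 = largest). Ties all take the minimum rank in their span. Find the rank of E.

Sorted (descending): 84, 83, 76, 75, 73, 72, 70, 67, 67, 66
The 2 values of 67 occupy positions 8–9 → each gets rank 8.
E has value 67 → rank 8.

8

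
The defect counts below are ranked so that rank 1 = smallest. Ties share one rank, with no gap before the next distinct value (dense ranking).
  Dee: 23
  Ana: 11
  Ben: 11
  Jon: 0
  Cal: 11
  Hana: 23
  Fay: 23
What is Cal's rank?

Sorted (ascending): 0, 11, 11, 11, 23, 23, 23
The 3 values of 11 share dense rank 2.
The 3 values of 23 share dense rank 3.
Remaining distinct values take the next consecutive integers.
Cal has value 11 → rank 2.

2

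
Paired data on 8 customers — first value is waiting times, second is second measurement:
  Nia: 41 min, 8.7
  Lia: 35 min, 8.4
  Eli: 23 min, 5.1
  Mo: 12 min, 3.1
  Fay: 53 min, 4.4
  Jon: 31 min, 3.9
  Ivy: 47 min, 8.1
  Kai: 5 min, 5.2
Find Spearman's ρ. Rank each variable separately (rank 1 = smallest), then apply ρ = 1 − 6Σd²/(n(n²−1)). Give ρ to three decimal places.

Ranks of variable 1: 6, 5, 3, 2, 8, 4, 7, 1
Ranks of variable 2: 8, 7, 4, 1, 3, 2, 6, 5
d = r₁ − r₂: -2, -2, -1, 1, 5, 2, 1, -4
d²: 4, 4, 1, 1, 25, 4, 1, 16; Σd² = 56
ρ = 1 − 6·56/(8·63) = 1 − 336/504 = 0.333

0.333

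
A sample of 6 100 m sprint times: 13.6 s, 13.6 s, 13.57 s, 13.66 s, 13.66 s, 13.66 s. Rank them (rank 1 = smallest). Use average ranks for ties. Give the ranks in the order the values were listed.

Sorted (ascending): 13.57, 13.6, 13.6, 13.66, 13.66, 13.66
The 2 values of 13.6 occupy positions 2–3 → average rank (2+3)/2 = 2.5.
The 3 values of 13.66 occupy positions 4–6 → average rank 5.

2.5, 2.5, 1, 5, 5, 5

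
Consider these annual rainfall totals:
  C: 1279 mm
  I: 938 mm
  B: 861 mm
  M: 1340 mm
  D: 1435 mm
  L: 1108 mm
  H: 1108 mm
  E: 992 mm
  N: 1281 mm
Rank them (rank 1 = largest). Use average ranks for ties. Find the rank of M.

2

Sorted (descending): 1435, 1340, 1281, 1279, 1108, 1108, 992, 938, 861
The 2 values of 1108 occupy positions 5–6 → average rank (5+6)/2 = 5.5.
M has value 1340 mm → rank 2.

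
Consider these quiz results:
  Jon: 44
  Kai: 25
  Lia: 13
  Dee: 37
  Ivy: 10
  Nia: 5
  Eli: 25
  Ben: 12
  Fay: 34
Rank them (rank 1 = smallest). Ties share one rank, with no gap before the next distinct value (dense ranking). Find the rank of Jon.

8

Sorted (ascending): 5, 10, 12, 13, 25, 25, 34, 37, 44
The 2 values of 25 share dense rank 5.
Remaining distinct values take the next consecutive integers.
Jon has value 44 → rank 8.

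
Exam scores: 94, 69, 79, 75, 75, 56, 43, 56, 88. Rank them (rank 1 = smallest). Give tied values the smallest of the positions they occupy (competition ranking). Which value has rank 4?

Sorted (ascending): 43, 56, 56, 69, 75, 75, 79, 88, 94
The 2 values of 56 occupy positions 2–3 → each gets rank 2.
The 2 values of 75 occupy positions 5–6 → each gets rank 5.
Rank 4 → value 69.

69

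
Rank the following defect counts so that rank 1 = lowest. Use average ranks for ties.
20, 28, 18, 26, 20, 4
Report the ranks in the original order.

3.5, 6, 2, 5, 3.5, 1

Sorted (ascending): 4, 18, 20, 20, 26, 28
The 2 values of 20 occupy positions 3–4 → average rank (3+4)/2 = 3.5.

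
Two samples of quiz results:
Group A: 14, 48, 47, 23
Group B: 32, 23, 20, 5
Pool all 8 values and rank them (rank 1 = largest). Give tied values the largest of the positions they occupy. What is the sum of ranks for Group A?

Sorted (descending): 48, 47, 32, 23, 23, 20, 14, 5
The 2 values of 23 occupy positions 4–5 → each gets rank 5.
Group A values → pooled ranks: 14→7, 48→1, 47→2, 23→5
Rank sum = 7 + 1 + 2 + 5 = 15

15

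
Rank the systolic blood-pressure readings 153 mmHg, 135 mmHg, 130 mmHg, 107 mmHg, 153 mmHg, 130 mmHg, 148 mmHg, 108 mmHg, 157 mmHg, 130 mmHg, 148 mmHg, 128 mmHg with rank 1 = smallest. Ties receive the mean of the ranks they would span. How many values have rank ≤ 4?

Sorted (ascending): 107, 108, 128, 130, 130, 130, 135, 148, 148, 153, 153, 157
The 3 values of 130 occupy positions 4–6 → average rank 5.
The 2 values of 148 occupy positions 8–9 → average rank (8+9)/2 = 8.5.
The 2 values of 153 occupy positions 10–11 → average rank (10+11)/2 = 10.5.
Ranks ≤ 4: {1, 2, 3} → 3 values.

3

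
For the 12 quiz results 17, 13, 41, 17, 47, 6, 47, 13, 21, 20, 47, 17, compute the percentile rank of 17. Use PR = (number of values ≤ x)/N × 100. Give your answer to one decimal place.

50.0

N = 12.
Strictly below 17: 3. Equal to 17: 3.
PR = 6/12 × 100 = 50.0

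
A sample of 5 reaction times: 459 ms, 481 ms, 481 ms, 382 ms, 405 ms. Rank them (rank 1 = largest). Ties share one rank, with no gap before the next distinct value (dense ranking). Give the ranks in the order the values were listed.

2, 1, 1, 4, 3

Sorted (descending): 481, 481, 459, 405, 382
The 2 values of 481 share dense rank 1.
Remaining distinct values take the next consecutive integers.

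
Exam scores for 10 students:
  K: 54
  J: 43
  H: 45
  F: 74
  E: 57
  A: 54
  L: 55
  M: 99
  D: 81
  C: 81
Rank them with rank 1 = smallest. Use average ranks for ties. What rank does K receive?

3.5

Sorted (ascending): 43, 45, 54, 54, 55, 57, 74, 81, 81, 99
The 2 values of 54 occupy positions 3–4 → average rank (3+4)/2 = 3.5.
The 2 values of 81 occupy positions 8–9 → average rank (8+9)/2 = 8.5.
K has value 54 → rank 3.5.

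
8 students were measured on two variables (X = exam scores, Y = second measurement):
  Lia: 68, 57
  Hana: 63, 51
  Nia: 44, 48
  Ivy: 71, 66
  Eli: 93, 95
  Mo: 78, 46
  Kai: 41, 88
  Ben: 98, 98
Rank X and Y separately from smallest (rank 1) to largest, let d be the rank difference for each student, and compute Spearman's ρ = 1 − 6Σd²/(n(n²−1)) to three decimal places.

Ranks of variable 1: 4, 3, 2, 5, 7, 6, 1, 8
Ranks of variable 2: 4, 3, 2, 5, 7, 1, 6, 8
d = r₁ − r₂: 0, 0, 0, 0, 0, 5, -5, 0
d²: 0, 0, 0, 0, 0, 25, 25, 0; Σd² = 50
ρ = 1 − 6·50/(8·63) = 1 − 300/504 = 0.405

0.405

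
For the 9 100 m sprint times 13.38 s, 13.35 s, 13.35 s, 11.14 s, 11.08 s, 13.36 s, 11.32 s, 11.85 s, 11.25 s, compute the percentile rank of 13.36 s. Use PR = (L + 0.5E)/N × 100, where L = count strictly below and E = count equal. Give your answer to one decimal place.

83.3

N = 9.
Strictly below 13.36: 7. Equal to 13.36: 1.
PR = (7 + 0.5·1)/9 × 100 = 83.3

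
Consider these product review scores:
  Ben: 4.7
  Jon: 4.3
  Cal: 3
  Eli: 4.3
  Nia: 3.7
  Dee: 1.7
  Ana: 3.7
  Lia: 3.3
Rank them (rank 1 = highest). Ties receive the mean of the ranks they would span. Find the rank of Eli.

Sorted (descending): 4.7, 4.3, 4.3, 3.7, 3.7, 3.3, 3, 1.7
The 2 values of 4.3 occupy positions 2–3 → average rank (2+3)/2 = 2.5.
The 2 values of 3.7 occupy positions 4–5 → average rank (4+5)/2 = 4.5.
Eli has value 4.3 → rank 2.5.

2.5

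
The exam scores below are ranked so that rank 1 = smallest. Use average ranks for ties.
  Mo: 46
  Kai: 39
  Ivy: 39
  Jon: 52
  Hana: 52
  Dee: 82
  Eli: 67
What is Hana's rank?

Sorted (ascending): 39, 39, 46, 52, 52, 67, 82
The 2 values of 39 occupy positions 1–2 → average rank (1+2)/2 = 1.5.
The 2 values of 52 occupy positions 4–5 → average rank (4+5)/2 = 4.5.
Hana has value 52 → rank 4.5.

4.5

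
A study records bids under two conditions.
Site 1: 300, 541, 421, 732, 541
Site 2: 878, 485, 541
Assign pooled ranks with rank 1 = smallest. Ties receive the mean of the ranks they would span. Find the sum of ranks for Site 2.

16

Sorted (ascending): 300, 421, 485, 541, 541, 541, 732, 878
The 3 values of 541 occupy positions 4–6 → average rank 5.
Site 2 values → pooled ranks: 878→8, 485→3, 541→5
Rank sum = 8 + 3 + 5 = 16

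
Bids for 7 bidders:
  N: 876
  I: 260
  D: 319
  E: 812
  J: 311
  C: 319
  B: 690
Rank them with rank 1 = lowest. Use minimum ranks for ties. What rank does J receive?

2

Sorted (ascending): 260, 311, 319, 319, 690, 812, 876
The 2 values of 319 occupy positions 3–4 → each gets rank 3.
J has value 311 → rank 2.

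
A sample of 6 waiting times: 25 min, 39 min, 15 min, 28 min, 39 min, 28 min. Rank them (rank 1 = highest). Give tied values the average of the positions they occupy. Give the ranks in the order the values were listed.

5, 1.5, 6, 3.5, 1.5, 3.5

Sorted (descending): 39, 39, 28, 28, 25, 15
The 2 values of 39 occupy positions 1–2 → average rank (1+2)/2 = 1.5.
The 2 values of 28 occupy positions 3–4 → average rank (3+4)/2 = 3.5.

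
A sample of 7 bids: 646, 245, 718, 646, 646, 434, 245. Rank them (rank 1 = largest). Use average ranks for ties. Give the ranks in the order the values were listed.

3, 6.5, 1, 3, 3, 5, 6.5

Sorted (descending): 718, 646, 646, 646, 434, 245, 245
The 3 values of 646 occupy positions 2–4 → average rank 3.
The 2 values of 245 occupy positions 6–7 → average rank (6+7)/2 = 6.5.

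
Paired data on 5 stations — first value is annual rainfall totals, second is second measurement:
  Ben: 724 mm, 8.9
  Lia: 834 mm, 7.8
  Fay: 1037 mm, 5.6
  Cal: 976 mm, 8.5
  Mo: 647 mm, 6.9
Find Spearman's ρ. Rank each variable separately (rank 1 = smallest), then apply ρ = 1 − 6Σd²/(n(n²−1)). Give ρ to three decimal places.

Ranks of variable 1: 2, 3, 5, 4, 1
Ranks of variable 2: 5, 3, 1, 4, 2
d = r₁ − r₂: -3, 0, 4, 0, -1
d²: 9, 0, 16, 0, 1; Σd² = 26
ρ = 1 − 6·26/(5·24) = 1 − 156/120 = -0.300

-0.300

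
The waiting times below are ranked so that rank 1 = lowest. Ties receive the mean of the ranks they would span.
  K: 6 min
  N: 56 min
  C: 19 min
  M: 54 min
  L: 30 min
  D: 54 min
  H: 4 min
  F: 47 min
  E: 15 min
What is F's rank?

6

Sorted (ascending): 4, 6, 15, 19, 30, 47, 54, 54, 56
The 2 values of 54 occupy positions 7–8 → average rank (7+8)/2 = 7.5.
F has value 47 min → rank 6.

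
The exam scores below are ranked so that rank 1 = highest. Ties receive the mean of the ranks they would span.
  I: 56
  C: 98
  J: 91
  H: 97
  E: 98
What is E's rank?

Sorted (descending): 98, 98, 97, 91, 56
The 2 values of 98 occupy positions 1–2 → average rank (1+2)/2 = 1.5.
E has value 98 → rank 1.5.

1.5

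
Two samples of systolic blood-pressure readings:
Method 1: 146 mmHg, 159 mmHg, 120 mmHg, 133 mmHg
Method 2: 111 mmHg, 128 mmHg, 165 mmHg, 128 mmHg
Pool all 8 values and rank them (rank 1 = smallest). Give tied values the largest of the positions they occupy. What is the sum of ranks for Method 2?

17

Sorted (ascending): 111, 120, 128, 128, 133, 146, 159, 165
The 2 values of 128 occupy positions 3–4 → each gets rank 4.
Method 2 values → pooled ranks: 111→1, 128→4, 165→8, 128→4
Rank sum = 1 + 4 + 8 + 4 = 17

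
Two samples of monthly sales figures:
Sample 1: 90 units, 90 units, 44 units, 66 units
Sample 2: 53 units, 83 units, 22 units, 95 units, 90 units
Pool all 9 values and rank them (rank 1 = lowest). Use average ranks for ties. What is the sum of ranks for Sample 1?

Sorted (ascending): 22, 44, 53, 66, 83, 90, 90, 90, 95
The 3 values of 90 occupy positions 6–8 → average rank 7.
Sample 1 values → pooled ranks: 90→7, 90→7, 44→2, 66→4
Rank sum = 7 + 7 + 2 + 4 = 20

20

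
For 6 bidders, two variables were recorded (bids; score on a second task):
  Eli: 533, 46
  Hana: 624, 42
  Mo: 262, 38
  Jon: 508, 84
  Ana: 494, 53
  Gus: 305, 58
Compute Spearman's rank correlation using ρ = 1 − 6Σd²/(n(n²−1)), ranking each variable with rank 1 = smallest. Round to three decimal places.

Ranks of variable 1: 5, 6, 1, 4, 3, 2
Ranks of variable 2: 3, 2, 1, 6, 4, 5
d = r₁ − r₂: 2, 4, 0, -2, -1, -3
d²: 4, 16, 0, 4, 1, 9; Σd² = 34
ρ = 1 − 6·34/(6·35) = 1 − 204/210 = 0.029

0.029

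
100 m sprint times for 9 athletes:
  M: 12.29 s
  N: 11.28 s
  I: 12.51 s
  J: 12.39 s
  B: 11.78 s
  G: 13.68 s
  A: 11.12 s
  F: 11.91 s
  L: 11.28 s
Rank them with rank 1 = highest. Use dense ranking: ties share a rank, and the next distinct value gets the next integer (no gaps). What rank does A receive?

Sorted (descending): 13.68, 12.51, 12.39, 12.29, 11.91, 11.78, 11.28, 11.28, 11.12
The 2 values of 11.28 share dense rank 7.
Remaining distinct values take the next consecutive integers.
A has value 11.12 s → rank 8.

8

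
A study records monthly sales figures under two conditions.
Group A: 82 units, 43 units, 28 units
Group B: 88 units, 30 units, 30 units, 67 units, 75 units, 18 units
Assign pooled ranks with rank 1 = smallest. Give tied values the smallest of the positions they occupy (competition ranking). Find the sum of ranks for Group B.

29

Sorted (ascending): 18, 28, 30, 30, 43, 67, 75, 82, 88
The 2 values of 30 occupy positions 3–4 → each gets rank 3.
Group B values → pooled ranks: 88→9, 30→3, 30→3, 67→6, 75→7, 18→1
Rank sum = 9 + 3 + 3 + 6 + 7 + 1 = 29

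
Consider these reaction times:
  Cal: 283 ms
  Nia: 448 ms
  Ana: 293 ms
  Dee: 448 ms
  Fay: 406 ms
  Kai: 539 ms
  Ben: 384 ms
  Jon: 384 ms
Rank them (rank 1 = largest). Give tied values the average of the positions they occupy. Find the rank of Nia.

2.5

Sorted (descending): 539, 448, 448, 406, 384, 384, 293, 283
The 2 values of 448 occupy positions 2–3 → average rank (2+3)/2 = 2.5.
The 2 values of 384 occupy positions 5–6 → average rank (5+6)/2 = 5.5.
Nia has value 448 ms → rank 2.5.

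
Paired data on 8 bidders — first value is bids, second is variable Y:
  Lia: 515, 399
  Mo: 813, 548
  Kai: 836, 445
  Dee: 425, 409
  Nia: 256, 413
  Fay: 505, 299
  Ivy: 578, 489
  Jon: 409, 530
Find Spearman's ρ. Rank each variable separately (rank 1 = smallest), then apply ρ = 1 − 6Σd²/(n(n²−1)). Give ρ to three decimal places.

0.262

Ranks of variable 1: 5, 7, 8, 3, 1, 4, 6, 2
Ranks of variable 2: 2, 8, 5, 3, 4, 1, 6, 7
d = r₁ − r₂: 3, -1, 3, 0, -3, 3, 0, -5
d²: 9, 1, 9, 0, 9, 9, 0, 25; Σd² = 62
ρ = 1 − 6·62/(8·63) = 1 − 372/504 = 0.262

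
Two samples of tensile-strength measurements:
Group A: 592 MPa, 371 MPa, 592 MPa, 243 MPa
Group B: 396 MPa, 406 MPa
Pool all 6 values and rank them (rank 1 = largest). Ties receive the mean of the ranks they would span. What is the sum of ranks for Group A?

Sorted (descending): 592, 592, 406, 396, 371, 243
The 2 values of 592 occupy positions 1–2 → average rank (1+2)/2 = 1.5.
Group A values → pooled ranks: 592→1.5, 371→5, 592→1.5, 243→6
Rank sum = 1.5 + 5 + 1.5 + 6 = 14

14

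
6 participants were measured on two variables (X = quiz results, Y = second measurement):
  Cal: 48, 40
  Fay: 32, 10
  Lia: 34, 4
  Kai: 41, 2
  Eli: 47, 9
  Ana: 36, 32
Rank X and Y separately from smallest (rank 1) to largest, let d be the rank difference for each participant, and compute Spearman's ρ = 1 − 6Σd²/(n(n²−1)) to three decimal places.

0.257

Ranks of variable 1: 6, 1, 2, 4, 5, 3
Ranks of variable 2: 6, 4, 2, 1, 3, 5
d = r₁ − r₂: 0, -3, 0, 3, 2, -2
d²: 0, 9, 0, 9, 4, 4; Σd² = 26
ρ = 1 − 6·26/(6·35) = 1 − 156/210 = 0.257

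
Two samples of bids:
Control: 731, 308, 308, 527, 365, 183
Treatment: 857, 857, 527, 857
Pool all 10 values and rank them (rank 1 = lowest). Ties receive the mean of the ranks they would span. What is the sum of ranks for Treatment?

32.5

Sorted (ascending): 183, 308, 308, 365, 527, 527, 731, 857, 857, 857
The 2 values of 308 occupy positions 2–3 → average rank (2+3)/2 = 2.5.
The 2 values of 527 occupy positions 5–6 → average rank (5+6)/2 = 5.5.
The 3 values of 857 occupy positions 8–10 → average rank 9.
Treatment values → pooled ranks: 857→9, 857→9, 527→5.5, 857→9
Rank sum = 9 + 9 + 5.5 + 9 = 32.5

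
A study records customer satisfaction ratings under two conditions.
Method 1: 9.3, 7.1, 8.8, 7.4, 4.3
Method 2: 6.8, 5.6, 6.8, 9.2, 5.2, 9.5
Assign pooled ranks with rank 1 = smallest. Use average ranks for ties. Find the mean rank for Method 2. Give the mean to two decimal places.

Sorted (ascending): 4.3, 5.2, 5.6, 6.8, 6.8, 7.1, 7.4, 8.8, 9.2, 9.3, 9.5
The 2 values of 6.8 occupy positions 4–5 → average rank (4+5)/2 = 4.5.
Method 2 values → pooled ranks: 6.8→4.5, 5.6→3, 6.8→4.5, 9.2→9, 5.2→2, 9.5→11
Mean rank = (4.5 + 3 + 4.5 + 9 + 2 + 11) / 6 = 5.67

5.67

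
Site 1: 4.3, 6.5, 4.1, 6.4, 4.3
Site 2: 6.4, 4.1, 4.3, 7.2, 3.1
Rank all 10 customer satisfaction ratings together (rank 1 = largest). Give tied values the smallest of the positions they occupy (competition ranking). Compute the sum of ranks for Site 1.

23

Sorted (descending): 7.2, 6.5, 6.4, 6.4, 4.3, 4.3, 4.3, 4.1, 4.1, 3.1
The 2 values of 6.4 occupy positions 3–4 → each gets rank 3.
The 3 values of 4.3 occupy positions 5–7 → each gets rank 5.
The 2 values of 4.1 occupy positions 8–9 → each gets rank 8.
Site 1 values → pooled ranks: 4.3→5, 6.5→2, 4.1→8, 6.4→3, 4.3→5
Rank sum = 5 + 2 + 8 + 3 + 5 = 23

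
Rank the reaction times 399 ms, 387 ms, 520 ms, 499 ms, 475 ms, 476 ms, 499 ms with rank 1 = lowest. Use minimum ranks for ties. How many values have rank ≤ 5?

6

Sorted (ascending): 387, 399, 475, 476, 499, 499, 520
The 2 values of 499 occupy positions 5–6 → each gets rank 5.
Ranks ≤ 5: {1, 2, 3, 4, 5, 5} → 6 values.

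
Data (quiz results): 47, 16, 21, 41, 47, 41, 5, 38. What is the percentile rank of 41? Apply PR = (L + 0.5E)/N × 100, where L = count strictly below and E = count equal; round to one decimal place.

N = 8.
Strictly below 41: 4. Equal to 41: 2.
PR = (4 + 0.5·2)/8 × 100 = 62.5

62.5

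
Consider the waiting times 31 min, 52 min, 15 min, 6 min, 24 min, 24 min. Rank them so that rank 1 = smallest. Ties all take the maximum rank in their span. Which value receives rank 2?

Sorted (ascending): 6, 15, 24, 24, 31, 52
The 2 values of 24 occupy positions 3–4 → each gets rank 4.
Rank 2 → value 15.

15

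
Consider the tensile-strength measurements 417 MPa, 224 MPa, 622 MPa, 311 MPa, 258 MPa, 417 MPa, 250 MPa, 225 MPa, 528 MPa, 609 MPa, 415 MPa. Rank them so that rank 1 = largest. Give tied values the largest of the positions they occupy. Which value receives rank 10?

Sorted (descending): 622, 609, 528, 417, 417, 415, 311, 258, 250, 225, 224
The 2 values of 417 occupy positions 4–5 → each gets rank 5.
Rank 10 → value 225.

225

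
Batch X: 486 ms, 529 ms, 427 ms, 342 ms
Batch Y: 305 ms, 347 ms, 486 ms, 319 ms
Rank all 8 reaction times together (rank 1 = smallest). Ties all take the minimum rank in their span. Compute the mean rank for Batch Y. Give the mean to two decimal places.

Sorted (ascending): 305, 319, 342, 347, 427, 486, 486, 529
The 2 values of 486 occupy positions 6–7 → each gets rank 6.
Batch Y values → pooled ranks: 305→1, 347→4, 486→6, 319→2
Mean rank = (1 + 4 + 6 + 2) / 4 = 3.25

3.25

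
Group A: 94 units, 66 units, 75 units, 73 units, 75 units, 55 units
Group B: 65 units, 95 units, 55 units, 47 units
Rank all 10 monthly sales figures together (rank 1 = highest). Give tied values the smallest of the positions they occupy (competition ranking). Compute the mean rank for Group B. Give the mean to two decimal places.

Sorted (descending): 95, 94, 75, 75, 73, 66, 65, 55, 55, 47
The 2 values of 75 occupy positions 3–4 → each gets rank 3.
The 2 values of 55 occupy positions 8–9 → each gets rank 8.
Group B values → pooled ranks: 65→7, 95→1, 55→8, 47→10
Mean rank = (7 + 1 + 8 + 10) / 4 = 6.50

6.50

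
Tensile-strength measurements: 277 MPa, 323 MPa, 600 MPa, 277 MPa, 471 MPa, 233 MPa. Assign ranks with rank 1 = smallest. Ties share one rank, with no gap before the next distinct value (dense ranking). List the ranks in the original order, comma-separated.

Sorted (ascending): 233, 277, 277, 323, 471, 600
The 2 values of 277 share dense rank 2.
Remaining distinct values take the next consecutive integers.

2, 3, 5, 2, 4, 1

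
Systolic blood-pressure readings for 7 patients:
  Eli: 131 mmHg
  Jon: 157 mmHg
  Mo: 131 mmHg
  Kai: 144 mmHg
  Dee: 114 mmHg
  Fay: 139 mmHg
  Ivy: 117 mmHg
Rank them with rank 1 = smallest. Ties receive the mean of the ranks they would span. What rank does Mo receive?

3.5

Sorted (ascending): 114, 117, 131, 131, 139, 144, 157
The 2 values of 131 occupy positions 3–4 → average rank (3+4)/2 = 3.5.
Mo has value 131 mmHg → rank 3.5.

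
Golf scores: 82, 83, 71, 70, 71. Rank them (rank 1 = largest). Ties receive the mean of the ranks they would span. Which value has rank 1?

Sorted (descending): 83, 82, 71, 71, 70
The 2 values of 71 occupy positions 3–4 → average rank (3+4)/2 = 3.5.
Rank 1 → value 83.

83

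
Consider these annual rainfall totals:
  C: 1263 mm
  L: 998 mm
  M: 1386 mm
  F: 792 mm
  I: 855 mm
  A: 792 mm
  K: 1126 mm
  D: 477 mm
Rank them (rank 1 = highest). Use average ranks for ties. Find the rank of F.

Sorted (descending): 1386, 1263, 1126, 998, 855, 792, 792, 477
The 2 values of 792 occupy positions 6–7 → average rank (6+7)/2 = 6.5.
F has value 792 mm → rank 6.5.

6.5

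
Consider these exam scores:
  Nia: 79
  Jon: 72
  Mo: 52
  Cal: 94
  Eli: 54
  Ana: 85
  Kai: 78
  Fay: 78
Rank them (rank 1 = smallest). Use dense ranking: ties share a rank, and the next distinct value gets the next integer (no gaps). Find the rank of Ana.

6

Sorted (ascending): 52, 54, 72, 78, 78, 79, 85, 94
The 2 values of 78 share dense rank 4.
Remaining distinct values take the next consecutive integers.
Ana has value 85 → rank 6.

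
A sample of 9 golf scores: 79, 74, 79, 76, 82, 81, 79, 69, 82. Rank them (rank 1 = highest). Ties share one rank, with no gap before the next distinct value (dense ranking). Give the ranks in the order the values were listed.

3, 5, 3, 4, 1, 2, 3, 6, 1

Sorted (descending): 82, 82, 81, 79, 79, 79, 76, 74, 69
The 2 values of 82 share dense rank 1.
The 3 values of 79 share dense rank 3.
Remaining distinct values take the next consecutive integers.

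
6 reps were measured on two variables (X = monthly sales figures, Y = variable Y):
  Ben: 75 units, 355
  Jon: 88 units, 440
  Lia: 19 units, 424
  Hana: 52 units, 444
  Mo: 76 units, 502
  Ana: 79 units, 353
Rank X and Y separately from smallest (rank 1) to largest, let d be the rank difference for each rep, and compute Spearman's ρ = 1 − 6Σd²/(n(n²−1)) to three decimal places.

Ranks of variable 1: 3, 6, 1, 2, 4, 5
Ranks of variable 2: 2, 4, 3, 5, 6, 1
d = r₁ − r₂: 1, 2, -2, -3, -2, 4
d²: 1, 4, 4, 9, 4, 16; Σd² = 38
ρ = 1 − 6·38/(6·35) = 1 − 228/210 = -0.086

-0.086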